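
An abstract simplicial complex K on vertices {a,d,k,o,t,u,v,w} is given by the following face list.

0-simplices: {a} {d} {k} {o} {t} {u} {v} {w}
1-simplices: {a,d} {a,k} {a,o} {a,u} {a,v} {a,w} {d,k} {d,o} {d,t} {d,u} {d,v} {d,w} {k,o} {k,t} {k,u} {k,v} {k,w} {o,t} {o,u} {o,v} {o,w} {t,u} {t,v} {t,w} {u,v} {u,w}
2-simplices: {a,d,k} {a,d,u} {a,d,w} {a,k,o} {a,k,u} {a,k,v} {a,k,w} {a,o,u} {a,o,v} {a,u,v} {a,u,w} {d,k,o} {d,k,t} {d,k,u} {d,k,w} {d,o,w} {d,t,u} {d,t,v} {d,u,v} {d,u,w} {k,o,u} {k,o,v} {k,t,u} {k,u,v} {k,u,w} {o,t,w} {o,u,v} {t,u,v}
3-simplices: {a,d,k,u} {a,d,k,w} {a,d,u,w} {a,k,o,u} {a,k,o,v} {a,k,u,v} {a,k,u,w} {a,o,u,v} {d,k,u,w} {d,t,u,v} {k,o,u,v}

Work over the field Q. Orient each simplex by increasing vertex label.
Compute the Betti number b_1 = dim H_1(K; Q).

b_1=1

n_0=8 n_1=26 n_2=28 n_3=11  [Q]
∂1: piv[ad,ak,ao,au,av,aw,dt] rk=7  ker:dk,do,du,dv,dw,ko,kt,ku,kv,kw,ot,ou,ov,ow,tu,tv,tw,uv,uw
∂2: piv[adk,adu,adw,ako,aku,akv,akw,aou,aov,auv,auw,dko,dkt,dow,dtu,dtv,duv,otw] rk=18  ker:dku,dkw,duw,kou,kov,ktu,kuv,kuw,ouv,tuv
∂3: piv[adku,adkw,aduw,akou,akov,akuv,akuw,aouv,dtuv] rk=9  ker:dkuw,kouv
b_1=(26−7)−18=1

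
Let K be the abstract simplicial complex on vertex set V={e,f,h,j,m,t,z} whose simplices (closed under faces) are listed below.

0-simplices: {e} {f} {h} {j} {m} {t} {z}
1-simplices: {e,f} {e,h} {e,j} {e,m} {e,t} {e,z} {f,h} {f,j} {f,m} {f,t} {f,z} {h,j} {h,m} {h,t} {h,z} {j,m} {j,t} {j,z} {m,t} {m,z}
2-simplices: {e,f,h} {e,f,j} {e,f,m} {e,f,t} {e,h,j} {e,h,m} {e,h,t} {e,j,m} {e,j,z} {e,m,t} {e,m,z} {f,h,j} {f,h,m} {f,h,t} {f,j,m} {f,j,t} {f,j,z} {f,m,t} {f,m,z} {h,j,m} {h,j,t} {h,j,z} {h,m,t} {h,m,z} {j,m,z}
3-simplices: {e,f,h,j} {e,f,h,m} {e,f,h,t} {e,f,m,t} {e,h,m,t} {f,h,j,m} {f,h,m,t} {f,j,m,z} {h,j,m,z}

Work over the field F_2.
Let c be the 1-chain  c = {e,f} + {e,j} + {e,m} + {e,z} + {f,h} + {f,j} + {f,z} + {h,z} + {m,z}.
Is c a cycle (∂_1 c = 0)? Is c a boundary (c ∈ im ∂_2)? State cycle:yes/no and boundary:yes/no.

cycle:yes boundary:yes

n_0=7 n_1=20 n_2=25 n_3=9  [Z2]
∂1: piv[ef,eh,ej,em,et,ez] rk=6  ker:fh,fj,fm,ft,fz,hj,hm,ht,hz,jm,jt,jz,mt,mz
∂2: piv[efh,efj,efm,eft,ehj,ehm,eht,ejm,ejz,emt,emz,fjt,fjz,hjz] rk=14  ker:fhj,fhm,fht,fjm,fmt,fmz,hjm,hjt,hmt,hmz,jmz
∂3: piv[efhj,efhm,efht,efmt,ehmt,fhjm,fjmz,hjmz] rk=8  ker:fhmt
∂1c = 0
c vs im∂2: reduces to 0 ⇒ boundary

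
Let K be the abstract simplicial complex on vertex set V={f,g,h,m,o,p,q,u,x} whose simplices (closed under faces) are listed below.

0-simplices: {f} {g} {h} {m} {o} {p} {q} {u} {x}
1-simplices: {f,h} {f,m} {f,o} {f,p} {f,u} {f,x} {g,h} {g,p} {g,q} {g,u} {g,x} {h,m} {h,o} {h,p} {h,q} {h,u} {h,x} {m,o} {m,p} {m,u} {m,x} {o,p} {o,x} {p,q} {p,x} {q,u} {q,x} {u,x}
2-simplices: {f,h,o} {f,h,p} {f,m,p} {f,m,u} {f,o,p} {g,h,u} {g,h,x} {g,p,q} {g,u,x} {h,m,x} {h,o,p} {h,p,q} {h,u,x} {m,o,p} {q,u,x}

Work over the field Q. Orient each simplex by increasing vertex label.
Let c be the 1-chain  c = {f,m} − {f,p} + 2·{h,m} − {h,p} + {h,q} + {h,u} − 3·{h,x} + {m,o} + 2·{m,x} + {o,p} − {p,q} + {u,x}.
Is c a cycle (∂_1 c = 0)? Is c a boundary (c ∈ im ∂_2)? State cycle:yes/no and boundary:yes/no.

n_0=9 n_1=28 n_2=15  [Q]
∂1: piv[fh,fm,fo,fp,fu,fx,gh,gq] rk=8  ker:gp,gu,gx,hm,ho,hp,hq,hu,hx,mo,mp,mu,mx,op,ox,pq,px,qu,qx,ux
∂2: piv[fho,fhp,fmp,fmu,fop,ghu,ghx,gpq,gux,hmx,hpq,mop,qux] rk=13  ker:hop,hux
∂1c = 0
c vs im∂2: reduces to 0 ⇒ boundary

cycle:yes boundary:yes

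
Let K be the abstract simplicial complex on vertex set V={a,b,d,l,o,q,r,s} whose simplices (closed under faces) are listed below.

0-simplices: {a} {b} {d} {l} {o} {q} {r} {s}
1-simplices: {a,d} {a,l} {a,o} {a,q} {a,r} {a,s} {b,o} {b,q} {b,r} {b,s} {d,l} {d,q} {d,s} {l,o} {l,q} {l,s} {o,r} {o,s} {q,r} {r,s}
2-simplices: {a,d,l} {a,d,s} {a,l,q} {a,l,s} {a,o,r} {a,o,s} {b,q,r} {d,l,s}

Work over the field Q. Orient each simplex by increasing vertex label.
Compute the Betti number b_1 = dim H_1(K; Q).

n_0=8 n_1=20 n_2=8  [Q]
∂1: piv[ad,al,ao,aq,ar,as,bo] rk=7  ker:bq,br,bs,dl,dq,ds,lo,lq,ls,or,os,qr,rs
∂2: piv[adl,ads,alq,als,aor,aos,bqr] rk=7  ker:dls
b_1=(20−7)−7=6

b_1=6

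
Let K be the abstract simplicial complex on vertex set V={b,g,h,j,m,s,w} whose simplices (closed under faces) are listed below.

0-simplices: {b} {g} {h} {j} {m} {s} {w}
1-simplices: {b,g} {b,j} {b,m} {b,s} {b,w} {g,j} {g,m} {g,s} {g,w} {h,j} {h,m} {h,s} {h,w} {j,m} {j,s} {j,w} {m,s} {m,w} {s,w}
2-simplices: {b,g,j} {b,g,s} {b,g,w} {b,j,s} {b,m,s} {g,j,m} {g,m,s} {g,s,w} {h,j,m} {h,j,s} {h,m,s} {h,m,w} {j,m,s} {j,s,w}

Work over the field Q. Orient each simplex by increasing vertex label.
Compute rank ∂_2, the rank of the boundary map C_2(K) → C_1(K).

n_0=7 n_1=19 n_2=14  [Q]
∂1: piv[bg,bj,bm,bs,bw,hj] rk=6  ker:gj,gm,gs,gw,hm,hs,hw,jm,js,jw,ms,mw,sw
∂2: piv[bgj,bgs,bgw,bjs,bms,gjm,gms,gsw,hjm,hjs,hmw,jsw] rk=12  ker:hms,jms
rk∂_2=12

rank∂_2=12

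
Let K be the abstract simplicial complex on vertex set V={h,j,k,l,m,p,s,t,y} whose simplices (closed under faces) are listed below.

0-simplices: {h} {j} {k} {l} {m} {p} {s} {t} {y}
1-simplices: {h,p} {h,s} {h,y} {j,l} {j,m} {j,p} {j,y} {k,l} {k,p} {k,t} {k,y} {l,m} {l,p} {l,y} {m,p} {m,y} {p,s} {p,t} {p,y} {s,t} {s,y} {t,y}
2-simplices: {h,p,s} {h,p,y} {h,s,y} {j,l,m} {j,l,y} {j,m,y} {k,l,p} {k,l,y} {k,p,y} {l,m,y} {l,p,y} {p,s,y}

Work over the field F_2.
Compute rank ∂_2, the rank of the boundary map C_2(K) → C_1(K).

n_0=9 n_1=22 n_2=12  [Z2]
∂1: piv[hp,hs,hy,jl,jm,jp,kl,kt] rk=8  ker:jy,kp,ky,lm,lp,ly,mp,my,ps,pt,py,st,sy,ty
∂2: piv[hps,hpy,hsy,jlm,jly,jmy,klp,kly,kpy] rk=9  ker:lmy,lpy,psy
rk∂_2=9

rank∂_2=9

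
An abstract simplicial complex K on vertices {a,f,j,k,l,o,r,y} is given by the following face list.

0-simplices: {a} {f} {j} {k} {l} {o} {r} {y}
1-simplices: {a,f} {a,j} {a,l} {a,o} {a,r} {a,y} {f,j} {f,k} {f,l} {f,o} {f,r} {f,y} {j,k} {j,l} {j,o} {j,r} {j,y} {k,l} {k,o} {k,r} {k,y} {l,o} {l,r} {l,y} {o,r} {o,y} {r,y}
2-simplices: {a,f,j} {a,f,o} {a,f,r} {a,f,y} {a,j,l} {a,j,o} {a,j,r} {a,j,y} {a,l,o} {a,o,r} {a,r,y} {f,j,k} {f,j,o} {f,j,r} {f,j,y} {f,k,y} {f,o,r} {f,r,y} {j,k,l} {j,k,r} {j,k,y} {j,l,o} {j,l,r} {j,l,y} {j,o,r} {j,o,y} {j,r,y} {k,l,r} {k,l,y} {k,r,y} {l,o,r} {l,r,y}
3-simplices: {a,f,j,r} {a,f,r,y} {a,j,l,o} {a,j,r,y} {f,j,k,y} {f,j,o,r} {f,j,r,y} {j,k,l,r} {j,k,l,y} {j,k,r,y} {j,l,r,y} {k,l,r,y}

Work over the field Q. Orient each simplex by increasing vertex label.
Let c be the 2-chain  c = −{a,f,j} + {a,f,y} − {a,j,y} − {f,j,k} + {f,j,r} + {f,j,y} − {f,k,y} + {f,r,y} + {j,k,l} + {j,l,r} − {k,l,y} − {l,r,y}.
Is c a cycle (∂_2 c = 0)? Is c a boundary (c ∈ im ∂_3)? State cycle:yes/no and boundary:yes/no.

n_0=8 n_1=27 n_2=32 n_3=12  [Q]
∂1: piv[af,aj,al,ao,ar,ay,fk] rk=7  ker:fj,fl,fo,fr,fy,jk,jl,jo,jr,jy,kl,ko,kr,ky,lo,lr,ly,or,oy,ry
∂2: piv[afj,afo,afr,afy,ajl,ajo,ajr,ajy,alo,aor,ary,fjk,fky,jkl,jkr,jlr,jly,joy] rk=18  ker:fjo,fjr,fjy,for,fry,jky,jlo,jor,jry,klr,kly,kry,lor,lry
∂3: piv[afjr,afry,ajlo,ajry,fjky,fjor,fjry,jklr,jkly,jkry,jlry] rk=11  ker:klry
∂2c = 0
c vs im∂3: reduces to 0 ⇒ boundary

cycle:yes boundary:yes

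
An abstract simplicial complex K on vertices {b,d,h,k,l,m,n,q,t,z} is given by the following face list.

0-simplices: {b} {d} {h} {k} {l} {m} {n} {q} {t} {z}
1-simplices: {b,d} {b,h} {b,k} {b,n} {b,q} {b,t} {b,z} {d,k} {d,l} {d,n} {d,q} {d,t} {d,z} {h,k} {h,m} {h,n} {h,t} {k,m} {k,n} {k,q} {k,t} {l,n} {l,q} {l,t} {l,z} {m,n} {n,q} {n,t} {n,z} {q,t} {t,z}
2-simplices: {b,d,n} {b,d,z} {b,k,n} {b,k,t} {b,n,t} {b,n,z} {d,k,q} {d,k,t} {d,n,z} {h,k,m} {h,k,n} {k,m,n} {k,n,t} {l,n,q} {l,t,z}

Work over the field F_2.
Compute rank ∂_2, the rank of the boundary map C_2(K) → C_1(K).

rank∂_2=13

n_0=10 n_1=31 n_2=15  [Z2]
∂1: piv[bd,bh,bk,bn,bq,bt,bz,dl,hm] rk=9  ker:dk,dn,dq,dt,dz,hk,hn,ht,km,kn,kq,kt,ln,lq,lt,lz,mn,nq,nt,nz,qt,tz
∂2: piv[bdn,bdz,bkn,bkt,bnt,bnz,dkq,dkt,hkm,hkn,kmn,lnq,ltz] rk=13  ker:dnz,knt
rk∂_2=13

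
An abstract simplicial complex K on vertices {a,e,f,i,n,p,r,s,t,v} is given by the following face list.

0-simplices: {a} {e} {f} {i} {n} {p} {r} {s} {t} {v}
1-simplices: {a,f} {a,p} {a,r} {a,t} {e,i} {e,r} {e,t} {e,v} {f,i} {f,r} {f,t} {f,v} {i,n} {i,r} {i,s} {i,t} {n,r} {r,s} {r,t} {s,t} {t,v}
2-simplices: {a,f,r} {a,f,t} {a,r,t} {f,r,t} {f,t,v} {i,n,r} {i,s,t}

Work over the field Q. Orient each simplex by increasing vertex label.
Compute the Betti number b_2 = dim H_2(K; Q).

n_0=10 n_1=21 n_2=7  [Q]
∂1: piv[af,ap,ar,at,ei,er,ev,in,is] rk=9  ker:et,fi,fr,ft,fv,ir,it,nr,rs,rt,st,tv
∂2: piv[afr,aft,art,ftv,inr,ist] rk=6  ker:frt
b_2=(7−6)−0=1

b_2=1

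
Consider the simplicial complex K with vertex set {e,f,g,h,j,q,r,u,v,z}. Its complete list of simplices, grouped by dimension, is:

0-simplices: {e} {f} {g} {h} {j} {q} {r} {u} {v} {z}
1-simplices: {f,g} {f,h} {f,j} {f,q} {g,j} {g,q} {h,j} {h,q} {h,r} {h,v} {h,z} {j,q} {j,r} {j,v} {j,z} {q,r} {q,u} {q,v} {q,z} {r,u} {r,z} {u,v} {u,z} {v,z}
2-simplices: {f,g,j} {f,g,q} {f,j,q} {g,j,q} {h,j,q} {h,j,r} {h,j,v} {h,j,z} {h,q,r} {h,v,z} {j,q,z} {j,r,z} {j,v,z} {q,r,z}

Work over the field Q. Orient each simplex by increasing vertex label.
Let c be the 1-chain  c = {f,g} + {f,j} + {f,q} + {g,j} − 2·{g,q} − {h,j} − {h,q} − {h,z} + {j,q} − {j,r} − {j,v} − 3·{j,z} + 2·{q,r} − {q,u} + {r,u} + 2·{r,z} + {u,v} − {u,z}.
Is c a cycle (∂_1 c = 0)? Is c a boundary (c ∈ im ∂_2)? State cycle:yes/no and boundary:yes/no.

n_0=10 n_1=24 n_2=14  [Q]
∂1: piv[fg,fh,fj,fq,hr,hv,hz,qu] rk=8  ker:gj,gq,hj,hq,jq,jr,jv,jz,qr,qv,qz,ru,rz,uv,uz,vz
∂2: piv[fgj,fgq,fjq,hjq,hjr,hjv,hjz,hqr,hvz,jqz,jrz] rk=11  ker:gjq,jvz,qrz
∂1c = −3·{f} + 2·{g} + 3·{h} + 5·{j} − 2·{q} − 2·{r} − 3·{z}

cycle:no boundary:no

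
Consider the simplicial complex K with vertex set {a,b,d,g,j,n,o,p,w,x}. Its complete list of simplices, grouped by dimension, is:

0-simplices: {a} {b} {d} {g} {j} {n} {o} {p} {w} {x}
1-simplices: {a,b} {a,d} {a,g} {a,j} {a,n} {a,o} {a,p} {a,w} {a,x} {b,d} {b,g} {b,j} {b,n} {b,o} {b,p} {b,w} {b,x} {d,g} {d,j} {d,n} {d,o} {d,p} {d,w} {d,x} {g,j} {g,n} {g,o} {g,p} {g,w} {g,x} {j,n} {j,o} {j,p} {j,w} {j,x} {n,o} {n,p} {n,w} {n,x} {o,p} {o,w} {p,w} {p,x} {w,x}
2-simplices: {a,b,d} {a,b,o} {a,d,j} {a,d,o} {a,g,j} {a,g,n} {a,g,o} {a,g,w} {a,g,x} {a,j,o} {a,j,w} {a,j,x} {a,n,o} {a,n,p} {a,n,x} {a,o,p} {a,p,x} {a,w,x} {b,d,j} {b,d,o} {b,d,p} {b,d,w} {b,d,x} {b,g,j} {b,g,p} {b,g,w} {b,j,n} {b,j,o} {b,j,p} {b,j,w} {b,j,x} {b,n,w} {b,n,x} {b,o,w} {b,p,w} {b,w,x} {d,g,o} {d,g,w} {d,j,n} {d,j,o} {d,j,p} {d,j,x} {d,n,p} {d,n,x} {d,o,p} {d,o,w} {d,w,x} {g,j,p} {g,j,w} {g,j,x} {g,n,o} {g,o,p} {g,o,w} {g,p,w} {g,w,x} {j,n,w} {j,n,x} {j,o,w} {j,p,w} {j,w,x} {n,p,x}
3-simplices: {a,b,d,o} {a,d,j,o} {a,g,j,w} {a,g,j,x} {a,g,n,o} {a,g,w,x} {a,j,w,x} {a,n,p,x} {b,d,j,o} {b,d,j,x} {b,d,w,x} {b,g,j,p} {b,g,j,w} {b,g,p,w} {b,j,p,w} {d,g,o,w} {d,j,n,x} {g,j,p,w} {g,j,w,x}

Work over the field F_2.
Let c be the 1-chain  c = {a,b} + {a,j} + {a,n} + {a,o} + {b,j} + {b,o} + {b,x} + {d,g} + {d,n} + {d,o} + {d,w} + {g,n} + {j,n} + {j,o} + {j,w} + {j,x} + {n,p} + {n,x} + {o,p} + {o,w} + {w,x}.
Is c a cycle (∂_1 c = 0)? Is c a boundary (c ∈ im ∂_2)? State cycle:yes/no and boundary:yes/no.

n_0=10 n_1=44 n_2=61 n_3=19  [Z2]
∂1: piv[ab,ad,ag,aj,an,ao,ap,aw,ax] rk=9  ker:bd,bg,bj,bn,bo,bp,bw,bx,dg,dj,dn,do,dp,dw,dx,gj,gn,go,gp,gw,gx,jn,jo,jp,jw,jx,no,np,nw,nx,op,ow,pw,px,wx
∂2: piv[abd,abo,adj,ado,agj,agn,ago,agw,agx,ajo,ajw,ajx,ano,anp,anx,aop,apx,awx,bdj,bdp,bdw,bdx,bgj,bgp,bgw,bjn,bjp,bjx,bnw,bnx,bow,bpw,dgo,djn,dnp] rk=35  ker:bdo,bjo,bjw,bwx,dgw,djo,djp,djx,dnx,dop,dow,dwx,gjp,gjw,gjx,gno,gop,gow,gpw,gwx,jnw,jnx,jow,jpw,jwx,npx
∂3: piv[abdo,adjo,agjw,agjx,agno,agwx,ajwx,anpx,bdjo,bdjx,bdwx,bgjp,bgjw,bgpw,bjpw,dgow,djnx] rk=17  ker:gjpw,gjwx
∂1c = 0
c vs im∂2: reduces to 0 ⇒ boundary

cycle:yes boundary:yes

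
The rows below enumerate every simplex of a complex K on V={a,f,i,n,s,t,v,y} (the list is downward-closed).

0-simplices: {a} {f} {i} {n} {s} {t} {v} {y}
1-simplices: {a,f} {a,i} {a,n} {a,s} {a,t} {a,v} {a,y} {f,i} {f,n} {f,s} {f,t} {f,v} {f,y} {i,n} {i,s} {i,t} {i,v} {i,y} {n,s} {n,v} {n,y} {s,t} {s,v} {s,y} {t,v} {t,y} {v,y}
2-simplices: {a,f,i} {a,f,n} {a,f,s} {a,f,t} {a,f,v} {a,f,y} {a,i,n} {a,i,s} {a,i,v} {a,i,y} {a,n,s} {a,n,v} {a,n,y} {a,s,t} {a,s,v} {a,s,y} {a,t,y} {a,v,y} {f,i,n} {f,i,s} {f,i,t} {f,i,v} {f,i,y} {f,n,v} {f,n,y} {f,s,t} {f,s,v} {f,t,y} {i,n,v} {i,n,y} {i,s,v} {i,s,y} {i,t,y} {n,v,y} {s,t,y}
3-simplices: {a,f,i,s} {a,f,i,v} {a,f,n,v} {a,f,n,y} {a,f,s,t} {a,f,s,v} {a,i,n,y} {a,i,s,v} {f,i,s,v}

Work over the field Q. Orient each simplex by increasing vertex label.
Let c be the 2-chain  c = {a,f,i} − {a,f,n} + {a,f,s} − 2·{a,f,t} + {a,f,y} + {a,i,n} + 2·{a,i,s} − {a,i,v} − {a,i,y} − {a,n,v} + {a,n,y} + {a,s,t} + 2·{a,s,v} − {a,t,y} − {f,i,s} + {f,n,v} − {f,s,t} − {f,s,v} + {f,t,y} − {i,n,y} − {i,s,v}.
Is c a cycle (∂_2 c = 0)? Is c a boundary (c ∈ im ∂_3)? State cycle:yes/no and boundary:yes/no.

cycle:yes boundary:no

n_0=8 n_1=27 n_2=35 n_3=9  [Q]
∂1: piv[af,ai,an,as,at,av,ay] rk=7  ker:fi,fn,fs,ft,fv,fy,in,is,it,iv,iy,ns,nv,ny,st,sv,sy,tv,ty,vy
∂2: piv[afi,afn,afs,aft,afv,afy,ain,ais,aiv,aiy,ans,anv,any,ast,asv,asy,aty,avy,fit] rk=19  ker:fin,fis,fiv,fiy,fnv,fny,fst,fsv,fty,inv,iny,isv,isy,ity,nvy,sty
∂3: piv[afis,afiv,afnv,afny,afst,afsv,ainy,aisv] rk=8  ker:fisv
∂2c = 0
c vs im∂3: residual ≠ 0 ⇒ not boundary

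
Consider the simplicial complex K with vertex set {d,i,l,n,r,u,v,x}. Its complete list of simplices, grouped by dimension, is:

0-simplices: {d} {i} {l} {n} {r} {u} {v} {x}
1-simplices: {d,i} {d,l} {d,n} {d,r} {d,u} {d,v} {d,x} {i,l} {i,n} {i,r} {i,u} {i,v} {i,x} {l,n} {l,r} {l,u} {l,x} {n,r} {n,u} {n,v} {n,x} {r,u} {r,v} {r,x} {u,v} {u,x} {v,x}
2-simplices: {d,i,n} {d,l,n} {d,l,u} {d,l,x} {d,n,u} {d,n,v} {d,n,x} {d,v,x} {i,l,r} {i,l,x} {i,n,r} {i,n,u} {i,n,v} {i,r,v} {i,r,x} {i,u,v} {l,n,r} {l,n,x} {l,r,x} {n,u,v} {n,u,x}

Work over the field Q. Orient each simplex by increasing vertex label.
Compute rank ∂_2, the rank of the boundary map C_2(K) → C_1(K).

rank∂_2=18

n_0=8 n_1=27 n_2=21  [Q]
∂1: piv[di,dl,dn,dr,du,dv,dx] rk=7  ker:il,in,ir,iu,iv,ix,ln,lr,lu,lx,nr,nu,nv,nx,ru,rv,rx,uv,ux,vx
∂2: piv[din,dln,dlu,dlx,dnu,dnv,dnx,dvx,ilr,ilx,inr,inu,inv,irv,irx,iuv,lnr,nux] rk=18  ker:lnx,lrx,nuv
rk∂_2=18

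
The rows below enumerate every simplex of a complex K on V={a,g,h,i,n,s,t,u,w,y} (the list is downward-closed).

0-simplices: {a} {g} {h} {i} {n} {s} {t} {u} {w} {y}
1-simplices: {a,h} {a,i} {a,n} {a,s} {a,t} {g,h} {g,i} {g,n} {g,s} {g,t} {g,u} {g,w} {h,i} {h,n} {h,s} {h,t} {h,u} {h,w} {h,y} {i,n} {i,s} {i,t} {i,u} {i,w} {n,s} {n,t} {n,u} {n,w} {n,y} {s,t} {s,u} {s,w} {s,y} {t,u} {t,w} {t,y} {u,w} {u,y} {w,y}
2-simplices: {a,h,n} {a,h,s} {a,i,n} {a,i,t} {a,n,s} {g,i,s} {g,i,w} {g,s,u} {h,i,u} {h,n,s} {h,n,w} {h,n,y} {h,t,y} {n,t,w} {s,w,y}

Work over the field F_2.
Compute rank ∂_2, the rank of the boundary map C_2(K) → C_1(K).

n_0=10 n_1=39 n_2=15  [Z2]
∂1: piv[ah,ai,an,as,at,gh,gu,gw,hy] rk=9  ker:gi,gn,gs,gt,hi,hn,hs,ht,hu,hw,in,is,it,iu,iw,ns,nt,nu,nw,ny,st,su,sw,sy,tu,tw,ty,uw,uy,wy
∂2: piv[ahn,ahs,ain,ait,ans,gis,giw,gsu,hiu,hnw,hny,hty,ntw,swy] rk=14  ker:hns
rk∂_2=14

rank∂_2=14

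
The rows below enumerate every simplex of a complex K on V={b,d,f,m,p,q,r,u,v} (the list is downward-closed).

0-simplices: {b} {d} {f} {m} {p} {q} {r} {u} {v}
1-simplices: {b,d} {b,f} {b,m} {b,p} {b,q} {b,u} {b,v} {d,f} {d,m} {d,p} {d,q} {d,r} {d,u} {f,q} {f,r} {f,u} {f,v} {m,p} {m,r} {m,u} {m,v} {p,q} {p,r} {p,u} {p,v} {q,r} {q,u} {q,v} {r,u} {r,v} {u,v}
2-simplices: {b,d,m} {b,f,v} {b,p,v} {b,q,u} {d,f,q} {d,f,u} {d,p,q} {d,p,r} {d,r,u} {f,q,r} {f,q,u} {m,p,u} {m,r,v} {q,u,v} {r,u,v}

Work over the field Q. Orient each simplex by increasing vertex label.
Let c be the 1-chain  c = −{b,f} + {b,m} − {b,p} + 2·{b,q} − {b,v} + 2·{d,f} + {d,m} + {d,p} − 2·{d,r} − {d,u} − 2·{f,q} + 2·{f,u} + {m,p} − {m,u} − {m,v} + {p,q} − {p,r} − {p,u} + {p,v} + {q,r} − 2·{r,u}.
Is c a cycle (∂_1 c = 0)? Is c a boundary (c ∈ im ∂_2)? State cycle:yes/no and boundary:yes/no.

n_0=9 n_1=31 n_2=15  [Q]
∂1: piv[bd,bf,bm,bp,bq,bu,bv,dr] rk=8  ker:df,dm,dp,dq,du,fq,fr,fu,fv,mp,mr,mu,mv,pq,pr,pu,pv,qr,qu,qv,ru,rv,uv
∂2: piv[bdm,bfv,bpv,bqu,dfq,dfu,dpq,dpr,dru,fqr,fqu,mpu,mrv,quv,ruv] rk=15
∂1c = −{d} + {f} + 3·{m} + {p} − 3·{u} − {v}

cycle:no boundary:no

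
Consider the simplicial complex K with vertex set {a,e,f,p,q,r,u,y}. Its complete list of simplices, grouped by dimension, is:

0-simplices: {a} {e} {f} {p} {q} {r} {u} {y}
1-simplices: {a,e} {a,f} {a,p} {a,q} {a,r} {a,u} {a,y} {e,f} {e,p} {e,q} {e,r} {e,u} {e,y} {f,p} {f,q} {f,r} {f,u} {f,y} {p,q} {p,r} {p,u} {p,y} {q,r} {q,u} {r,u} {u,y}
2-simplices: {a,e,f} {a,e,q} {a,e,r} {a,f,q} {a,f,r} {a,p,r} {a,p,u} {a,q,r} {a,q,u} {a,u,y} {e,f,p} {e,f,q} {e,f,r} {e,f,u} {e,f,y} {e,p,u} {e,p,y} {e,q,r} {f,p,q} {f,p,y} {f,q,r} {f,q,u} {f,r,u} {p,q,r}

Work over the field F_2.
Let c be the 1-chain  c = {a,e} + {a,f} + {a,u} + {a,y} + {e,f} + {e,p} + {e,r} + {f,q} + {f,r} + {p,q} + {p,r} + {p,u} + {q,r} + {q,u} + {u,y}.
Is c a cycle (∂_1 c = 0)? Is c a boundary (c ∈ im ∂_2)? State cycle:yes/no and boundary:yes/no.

cycle:yes boundary:yes

n_0=8 n_1=26 n_2=24  [Z2]
∂1: piv[ae,af,ap,aq,ar,au,ay] rk=7  ker:ef,ep,eq,er,eu,ey,fp,fq,fr,fu,fy,pq,pr,pu,py,qr,qu,ru,uy
∂2: piv[aef,aeq,aer,afq,afr,apr,apu,aqr,aqu,auy,efp,efu,efy,epu,epy,fpq,fqu,fru] rk=18  ker:efq,efr,eqr,fpy,fqr,pqr
∂1c = 0
c vs im∂2: reduces to 0 ⇒ boundary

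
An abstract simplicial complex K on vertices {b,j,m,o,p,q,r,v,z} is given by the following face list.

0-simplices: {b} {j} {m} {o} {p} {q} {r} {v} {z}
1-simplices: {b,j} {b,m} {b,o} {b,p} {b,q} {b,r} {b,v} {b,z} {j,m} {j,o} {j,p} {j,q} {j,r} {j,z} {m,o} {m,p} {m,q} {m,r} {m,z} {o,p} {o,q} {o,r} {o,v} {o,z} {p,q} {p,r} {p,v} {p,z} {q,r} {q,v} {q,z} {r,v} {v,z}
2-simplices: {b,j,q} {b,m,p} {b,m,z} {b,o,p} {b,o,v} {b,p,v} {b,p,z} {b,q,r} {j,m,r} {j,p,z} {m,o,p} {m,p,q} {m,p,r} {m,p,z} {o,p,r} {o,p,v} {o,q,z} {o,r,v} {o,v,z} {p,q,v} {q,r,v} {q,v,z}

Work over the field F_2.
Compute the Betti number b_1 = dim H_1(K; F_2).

b_1=5

n_0=9 n_1=33 n_2=22  [Z2]
∂1: piv[bj,bm,bo,bp,bq,br,bv,bz] rk=8  ker:jm,jo,jp,jq,jr,jz,mo,mp,mq,mr,mz,op,oq,or,ov,oz,pq,pr,pv,pz,qr,qv,qz,rv,vz
∂2: piv[bjq,bmp,bmz,bop,bov,bpv,bpz,bqr,jmr,jpz,mop,mpq,mpr,opr,oqz,orv,ovz,pqv,qrv,qvz] rk=20  ker:mpz,opv
b_1=(33−8)−20=5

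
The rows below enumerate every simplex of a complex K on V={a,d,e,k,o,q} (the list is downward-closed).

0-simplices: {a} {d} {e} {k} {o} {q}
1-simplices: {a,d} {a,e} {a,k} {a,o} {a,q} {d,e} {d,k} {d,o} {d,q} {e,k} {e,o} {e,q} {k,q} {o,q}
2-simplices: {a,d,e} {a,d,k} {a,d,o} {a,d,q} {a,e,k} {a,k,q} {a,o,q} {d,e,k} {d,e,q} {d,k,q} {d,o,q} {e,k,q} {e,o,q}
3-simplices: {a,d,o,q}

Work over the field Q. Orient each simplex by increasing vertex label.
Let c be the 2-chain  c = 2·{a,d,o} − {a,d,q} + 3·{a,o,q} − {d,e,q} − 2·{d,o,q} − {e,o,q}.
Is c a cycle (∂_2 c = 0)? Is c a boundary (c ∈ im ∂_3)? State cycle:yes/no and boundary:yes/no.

cycle:no boundary:no

n_0=6 n_1=14 n_2=13 n_3=1  [Q]
∂1: piv[ad,ae,ak,ao,aq] rk=5  ker:de,dk,do,dq,ek,eo,eq,kq,oq
∂2: piv[ade,adk,ado,adq,aek,akq,aoq,deq,eoq] rk=9  ker:dek,dkq,doq,ekq
∂3: piv[adoq] rk=1
∂2c = {a,d} + {a,o} − 2·{a,q} − {d,e} + 2·{d,q} − {e,o}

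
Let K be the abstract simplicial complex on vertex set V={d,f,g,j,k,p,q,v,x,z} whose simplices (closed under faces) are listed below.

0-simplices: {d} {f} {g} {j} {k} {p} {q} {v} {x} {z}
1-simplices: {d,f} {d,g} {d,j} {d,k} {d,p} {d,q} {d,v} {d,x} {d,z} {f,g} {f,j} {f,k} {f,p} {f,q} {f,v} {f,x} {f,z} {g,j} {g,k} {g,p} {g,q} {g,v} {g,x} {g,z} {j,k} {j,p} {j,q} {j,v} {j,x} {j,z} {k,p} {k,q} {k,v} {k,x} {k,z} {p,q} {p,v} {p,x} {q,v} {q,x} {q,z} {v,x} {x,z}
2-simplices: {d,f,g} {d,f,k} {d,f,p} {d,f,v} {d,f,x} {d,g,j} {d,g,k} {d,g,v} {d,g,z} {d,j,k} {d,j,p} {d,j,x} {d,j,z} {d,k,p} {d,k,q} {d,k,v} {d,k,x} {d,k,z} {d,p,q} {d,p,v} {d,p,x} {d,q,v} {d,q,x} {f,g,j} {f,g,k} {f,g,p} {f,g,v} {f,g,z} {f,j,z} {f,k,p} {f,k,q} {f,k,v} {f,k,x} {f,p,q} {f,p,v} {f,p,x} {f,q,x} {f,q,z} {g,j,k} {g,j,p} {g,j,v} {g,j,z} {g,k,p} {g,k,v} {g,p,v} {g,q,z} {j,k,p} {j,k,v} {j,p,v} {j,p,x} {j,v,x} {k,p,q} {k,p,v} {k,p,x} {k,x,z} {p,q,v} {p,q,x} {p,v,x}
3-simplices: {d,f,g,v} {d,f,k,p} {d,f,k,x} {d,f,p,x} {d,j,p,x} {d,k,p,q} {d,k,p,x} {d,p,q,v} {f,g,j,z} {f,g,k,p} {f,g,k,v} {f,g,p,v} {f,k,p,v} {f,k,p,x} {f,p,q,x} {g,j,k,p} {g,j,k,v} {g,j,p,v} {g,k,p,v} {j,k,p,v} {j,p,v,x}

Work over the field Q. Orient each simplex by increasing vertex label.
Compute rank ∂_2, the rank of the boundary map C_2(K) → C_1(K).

n_0=10 n_1=43 n_2=58 n_3=21  [Q]
∂1: piv[df,dg,dj,dk,dp,dq,dv,dx,dz] rk=9  ker:fg,fj,fk,fp,fq,fv,fx,fz,gj,gk,gp,gq,gv,gx,gz,jk,jp,jq,jv,jx,jz,kp,kq,kv,kx,kz,pq,pv,px,qv,qx,qz,vx,xz
∂2: piv[dfg,dfk,dfp,dfv,dfx,dgj,dgk,dgv,dgz,djk,djp,djx,djz,dkp,dkq,dkv,dkx,dkz,dpq,dpv,dpx,dqv,dqx,fgj,fgp,fgz,fkq,fqz,gjv,gqz,jvx,kxz] rk=32  ker:fgk,fgv,fjz,fkp,fkv,fkx,fpq,fpv,fpx,fqx,gjk,gjp,gjz,gkp,gkv,gpv,jkp,jkv,jpv,jpx,kpq,kpv,kpx,pqv,pqx,pvx
∂3: piv[dfgv,dfkp,dfkx,dfpx,djpx,dkpq,dkpx,dpqv,fgjz,fgkp,fgkv,fgpv,fkpv,fpqx,gjkp,gjkv,gjpv,jpvx] rk=18  ker:fkpx,gkpv,jkpv
rk∂_2=32

rank∂_2=32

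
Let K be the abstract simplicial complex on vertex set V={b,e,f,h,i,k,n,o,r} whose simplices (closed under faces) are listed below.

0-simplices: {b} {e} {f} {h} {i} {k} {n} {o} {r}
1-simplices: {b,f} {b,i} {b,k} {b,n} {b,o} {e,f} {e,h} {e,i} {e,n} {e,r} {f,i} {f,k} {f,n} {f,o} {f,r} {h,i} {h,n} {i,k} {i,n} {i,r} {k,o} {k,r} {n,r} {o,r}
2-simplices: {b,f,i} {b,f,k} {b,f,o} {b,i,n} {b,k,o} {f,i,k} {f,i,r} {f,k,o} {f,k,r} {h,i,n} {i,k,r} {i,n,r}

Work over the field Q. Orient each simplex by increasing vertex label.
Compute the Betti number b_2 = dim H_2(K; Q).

n_0=9 n_1=24 n_2=12  [Q]
∂1: piv[bf,bi,bk,bn,bo,ef,eh,er] rk=8  ker:ei,en,fi,fk,fn,fo,fr,hi,hn,ik,in,ir,ko,kr,nr,or
∂2: piv[bfi,bfk,bfo,bin,bko,fik,fir,fkr,hin,inr] rk=10  ker:fko,ikr
b_2=(12−10)−0=2

b_2=2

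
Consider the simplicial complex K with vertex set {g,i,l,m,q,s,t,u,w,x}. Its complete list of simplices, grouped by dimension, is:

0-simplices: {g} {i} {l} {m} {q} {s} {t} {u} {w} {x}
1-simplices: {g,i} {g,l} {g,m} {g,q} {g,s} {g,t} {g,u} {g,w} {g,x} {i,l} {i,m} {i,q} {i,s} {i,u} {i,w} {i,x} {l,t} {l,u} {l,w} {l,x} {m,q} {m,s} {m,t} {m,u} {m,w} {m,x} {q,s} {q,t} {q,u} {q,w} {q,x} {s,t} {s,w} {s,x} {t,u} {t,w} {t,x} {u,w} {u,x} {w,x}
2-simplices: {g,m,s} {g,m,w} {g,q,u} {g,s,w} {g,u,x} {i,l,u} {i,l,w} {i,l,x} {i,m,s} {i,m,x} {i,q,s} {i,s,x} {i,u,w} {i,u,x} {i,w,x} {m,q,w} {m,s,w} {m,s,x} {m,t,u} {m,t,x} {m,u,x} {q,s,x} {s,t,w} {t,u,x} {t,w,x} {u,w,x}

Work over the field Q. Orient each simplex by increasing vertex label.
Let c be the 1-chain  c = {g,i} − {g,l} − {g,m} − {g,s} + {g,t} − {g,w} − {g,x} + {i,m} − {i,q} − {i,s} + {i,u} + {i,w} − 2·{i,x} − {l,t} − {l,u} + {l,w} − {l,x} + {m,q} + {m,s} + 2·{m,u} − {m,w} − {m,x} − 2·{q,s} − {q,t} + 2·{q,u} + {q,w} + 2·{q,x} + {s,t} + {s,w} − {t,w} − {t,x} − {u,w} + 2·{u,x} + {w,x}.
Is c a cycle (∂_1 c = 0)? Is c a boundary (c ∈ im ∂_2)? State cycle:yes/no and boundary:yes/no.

cycle:no boundary:no

n_0=10 n_1=40 n_2=26  [Q]
∂1: piv[gi,gl,gm,gq,gs,gt,gu,gw,gx] rk=9  ker:il,im,iq,is,iu,iw,ix,lt,lu,lw,lx,mq,ms,mt,mu,mw,mx,qs,qt,qu,qw,qx,st,sw,sx,tu,tw,tx,uw,ux,wx
∂2: piv[gms,gmw,gqu,gsw,gux,ilu,ilw,ilx,ims,imx,iqs,isx,iuw,iux,iwx,mqw,mtu,mtx,mux,qsx,stw,twx] rk=22  ker:msw,msx,tux,uwx
∂1c = 3·{g} + 2·{i} + {l} − 2·{m} − 2·{q} − 5·{s} + 2·{t} + 3·{u} − {w} − {x}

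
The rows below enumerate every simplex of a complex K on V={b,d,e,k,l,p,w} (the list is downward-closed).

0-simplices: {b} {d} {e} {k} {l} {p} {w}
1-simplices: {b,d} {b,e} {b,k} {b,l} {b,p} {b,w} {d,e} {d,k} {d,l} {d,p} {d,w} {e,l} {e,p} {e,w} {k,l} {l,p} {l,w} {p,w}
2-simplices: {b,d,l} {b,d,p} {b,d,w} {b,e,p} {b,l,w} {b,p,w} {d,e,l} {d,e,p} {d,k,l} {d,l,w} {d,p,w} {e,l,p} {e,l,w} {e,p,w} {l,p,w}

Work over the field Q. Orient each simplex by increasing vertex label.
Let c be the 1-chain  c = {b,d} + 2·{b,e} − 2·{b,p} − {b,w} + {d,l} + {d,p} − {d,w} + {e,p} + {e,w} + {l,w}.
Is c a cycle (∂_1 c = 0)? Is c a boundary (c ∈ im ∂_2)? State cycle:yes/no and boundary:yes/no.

n_0=7 n_1=18 n_2=15  [Q]
∂1: piv[bd,be,bk,bl,bp,bw] rk=6  ker:de,dk,dl,dp,dw,el,ep,ew,kl,lp,lw,pw
∂2: piv[bdl,bdp,bdw,bep,blw,bpw,del,dep,dkl,elp,elw] rk=11  ker:dlw,dpw,epw,lpw
∂1c = 0
c vs im∂2: reduces to 0 ⇒ boundary

cycle:yes boundary:yes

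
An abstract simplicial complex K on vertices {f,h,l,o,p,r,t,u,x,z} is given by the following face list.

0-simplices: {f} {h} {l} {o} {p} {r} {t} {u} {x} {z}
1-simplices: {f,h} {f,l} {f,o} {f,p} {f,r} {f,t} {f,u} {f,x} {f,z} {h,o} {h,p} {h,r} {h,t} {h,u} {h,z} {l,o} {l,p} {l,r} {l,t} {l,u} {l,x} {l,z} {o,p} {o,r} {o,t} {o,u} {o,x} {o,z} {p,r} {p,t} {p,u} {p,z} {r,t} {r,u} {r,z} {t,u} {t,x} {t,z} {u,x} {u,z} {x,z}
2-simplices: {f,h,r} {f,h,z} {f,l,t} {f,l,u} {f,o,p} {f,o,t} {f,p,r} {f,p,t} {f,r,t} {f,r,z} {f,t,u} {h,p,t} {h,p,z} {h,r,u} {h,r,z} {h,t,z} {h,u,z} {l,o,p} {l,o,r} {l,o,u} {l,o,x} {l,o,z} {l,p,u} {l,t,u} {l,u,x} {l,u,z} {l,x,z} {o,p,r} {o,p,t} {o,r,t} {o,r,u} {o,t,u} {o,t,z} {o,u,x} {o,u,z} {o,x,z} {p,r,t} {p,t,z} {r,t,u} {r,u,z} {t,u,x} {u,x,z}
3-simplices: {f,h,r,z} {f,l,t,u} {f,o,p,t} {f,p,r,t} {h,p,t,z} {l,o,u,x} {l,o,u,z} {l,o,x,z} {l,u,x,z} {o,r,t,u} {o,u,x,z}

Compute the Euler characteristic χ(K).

n_0=10 n_1=41 n_2=42 n_3=11
χ=+10−41+42−11=0

χ(K)=0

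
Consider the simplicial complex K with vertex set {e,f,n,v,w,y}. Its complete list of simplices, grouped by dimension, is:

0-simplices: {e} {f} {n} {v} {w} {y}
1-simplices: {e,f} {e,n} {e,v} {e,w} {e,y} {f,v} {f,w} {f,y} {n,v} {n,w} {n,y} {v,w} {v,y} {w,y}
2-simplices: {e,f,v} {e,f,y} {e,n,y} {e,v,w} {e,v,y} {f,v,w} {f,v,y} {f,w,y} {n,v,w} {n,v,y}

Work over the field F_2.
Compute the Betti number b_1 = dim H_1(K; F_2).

b_1=0

n_0=6 n_1=14 n_2=10  [Z2]
∂1: piv[ef,en,ev,ew,ey] rk=5  ker:fv,fw,fy,nv,nw,ny,vw,vy,wy
∂2: piv[efv,efy,eny,evw,evy,fvw,fwy,nvw,nvy] rk=9  ker:fvy
b_1=(14−5)−9=0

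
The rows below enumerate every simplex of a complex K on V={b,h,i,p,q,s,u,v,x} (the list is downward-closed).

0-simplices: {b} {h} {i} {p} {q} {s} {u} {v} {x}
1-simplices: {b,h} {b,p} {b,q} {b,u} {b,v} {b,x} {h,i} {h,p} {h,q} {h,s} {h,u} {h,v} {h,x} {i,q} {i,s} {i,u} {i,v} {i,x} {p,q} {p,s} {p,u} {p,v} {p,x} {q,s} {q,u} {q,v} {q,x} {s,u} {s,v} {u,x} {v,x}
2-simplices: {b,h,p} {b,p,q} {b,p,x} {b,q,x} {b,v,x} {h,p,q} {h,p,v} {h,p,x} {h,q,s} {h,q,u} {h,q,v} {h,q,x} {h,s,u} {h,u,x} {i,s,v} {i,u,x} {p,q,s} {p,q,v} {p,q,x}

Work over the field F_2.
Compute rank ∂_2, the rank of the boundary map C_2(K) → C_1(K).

rank∂_2=16

n_0=9 n_1=31 n_2=19  [Z2]
∂1: piv[bh,bp,bq,bu,bv,bx,hi,hs] rk=8  ker:hp,hq,hu,hv,hx,iq,is,iu,iv,ix,pq,ps,pu,pv,px,qs,qu,qv,qx,su,sv,ux,vx
∂2: piv[bhp,bpq,bpx,bqx,bvx,hpq,hpv,hpx,hqs,hqu,hqv,hsu,hux,isv,iux,pqs] rk=16  ker:hqx,pqv,pqx
rk∂_2=16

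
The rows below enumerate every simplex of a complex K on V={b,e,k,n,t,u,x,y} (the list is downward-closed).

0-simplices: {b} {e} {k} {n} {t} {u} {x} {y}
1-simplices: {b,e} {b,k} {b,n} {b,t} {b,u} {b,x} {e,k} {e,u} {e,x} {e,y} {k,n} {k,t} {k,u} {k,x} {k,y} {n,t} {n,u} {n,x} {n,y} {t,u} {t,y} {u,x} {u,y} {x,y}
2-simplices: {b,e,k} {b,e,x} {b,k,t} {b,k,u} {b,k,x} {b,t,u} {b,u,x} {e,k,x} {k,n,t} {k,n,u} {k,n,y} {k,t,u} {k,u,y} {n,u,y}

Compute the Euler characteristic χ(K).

n_0=8 n_1=24 n_2=14
χ=+8−24+14=-2

χ(K)=-2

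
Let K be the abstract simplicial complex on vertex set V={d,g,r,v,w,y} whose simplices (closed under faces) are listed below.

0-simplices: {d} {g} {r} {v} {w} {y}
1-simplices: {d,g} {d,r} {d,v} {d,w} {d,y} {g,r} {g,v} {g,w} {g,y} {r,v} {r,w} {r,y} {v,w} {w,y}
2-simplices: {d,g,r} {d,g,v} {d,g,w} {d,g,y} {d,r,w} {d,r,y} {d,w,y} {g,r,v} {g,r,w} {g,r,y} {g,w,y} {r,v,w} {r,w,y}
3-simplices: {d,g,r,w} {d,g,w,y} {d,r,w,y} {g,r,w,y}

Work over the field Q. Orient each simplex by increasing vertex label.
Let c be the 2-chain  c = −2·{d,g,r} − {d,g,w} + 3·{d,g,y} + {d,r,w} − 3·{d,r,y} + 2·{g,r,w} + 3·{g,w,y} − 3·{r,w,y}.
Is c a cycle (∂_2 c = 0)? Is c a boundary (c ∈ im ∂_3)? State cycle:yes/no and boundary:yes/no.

cycle:yes boundary:yes

n_0=6 n_1=14 n_2=13 n_3=4  [Q]
∂1: piv[dg,dr,dv,dw,dy] rk=5  ker:gr,gv,gw,gy,rv,rw,ry,vw,wy
∂2: piv[dgr,dgv,dgw,dgy,drw,dry,dwy,grv,rvw] rk=9  ker:grw,gry,gwy,rwy
∂3: piv[dgrw,dgwy,drwy,grwy] rk=4
∂2c = 0
c vs im∂3: reduces to 0 ⇒ boundary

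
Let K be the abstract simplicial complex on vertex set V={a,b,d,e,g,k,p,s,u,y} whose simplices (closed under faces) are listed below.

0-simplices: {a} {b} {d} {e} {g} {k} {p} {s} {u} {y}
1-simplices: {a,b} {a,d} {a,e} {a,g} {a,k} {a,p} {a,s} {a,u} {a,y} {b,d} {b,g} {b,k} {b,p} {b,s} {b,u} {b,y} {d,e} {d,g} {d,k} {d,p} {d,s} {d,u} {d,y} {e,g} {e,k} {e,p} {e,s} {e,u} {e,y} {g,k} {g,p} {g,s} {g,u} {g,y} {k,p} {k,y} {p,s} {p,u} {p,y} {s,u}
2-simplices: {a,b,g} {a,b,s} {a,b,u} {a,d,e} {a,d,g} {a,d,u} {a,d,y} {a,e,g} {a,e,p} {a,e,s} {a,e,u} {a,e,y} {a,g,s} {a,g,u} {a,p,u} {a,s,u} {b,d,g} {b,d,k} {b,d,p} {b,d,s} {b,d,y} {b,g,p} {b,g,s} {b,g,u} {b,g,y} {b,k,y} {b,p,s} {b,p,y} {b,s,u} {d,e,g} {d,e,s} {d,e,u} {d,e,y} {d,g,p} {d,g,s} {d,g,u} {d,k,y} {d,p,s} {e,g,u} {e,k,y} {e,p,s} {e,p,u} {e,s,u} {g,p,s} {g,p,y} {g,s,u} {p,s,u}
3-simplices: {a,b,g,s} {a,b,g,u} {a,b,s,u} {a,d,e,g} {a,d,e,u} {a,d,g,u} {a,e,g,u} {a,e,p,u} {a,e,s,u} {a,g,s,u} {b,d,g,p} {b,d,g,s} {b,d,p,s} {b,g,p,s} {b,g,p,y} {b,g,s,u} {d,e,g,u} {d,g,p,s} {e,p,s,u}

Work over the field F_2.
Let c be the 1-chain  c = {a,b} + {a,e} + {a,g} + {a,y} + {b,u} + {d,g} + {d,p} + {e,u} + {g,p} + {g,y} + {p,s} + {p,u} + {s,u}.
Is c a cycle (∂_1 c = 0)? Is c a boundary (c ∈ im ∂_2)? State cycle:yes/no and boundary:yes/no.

n_0=10 n_1=40 n_2=47 n_3=19  [Z2]
∂1: piv[ab,ad,ae,ag,ak,ap,as,au,ay] rk=9  ker:bd,bg,bk,bp,bs,bu,by,de,dg,dk,dp,ds,du,dy,eg,ek,ep,es,eu,ey,gk,gp,gs,gu,gy,kp,ky,ps,pu,py,su
∂2: piv[abg,abs,abu,ade,adg,adu,ady,aeg,aep,aes,aeu,aey,ags,agu,apu,asu,bdg,bdk,bdp,bds,bdy,bgp,bgy,bky,bps,bpy,eky,eps] rk=28  ker:bgs,bgu,bsu,deg,des,deu,dey,dgp,dgs,dgu,dky,dps,egu,epu,esu,gps,gpy,gsu,psu
∂3: piv[abgs,abgu,absu,adeg,adeu,adgu,aegu,aepu,aesu,agsu,bdgp,bdgs,bdps,bgps,bgpy,epsu] rk=16  ker:bgsu,degu,dgps
∂1c = 0
c vs im∂2: reduces to 0 ⇒ boundary

cycle:yes boundary:yes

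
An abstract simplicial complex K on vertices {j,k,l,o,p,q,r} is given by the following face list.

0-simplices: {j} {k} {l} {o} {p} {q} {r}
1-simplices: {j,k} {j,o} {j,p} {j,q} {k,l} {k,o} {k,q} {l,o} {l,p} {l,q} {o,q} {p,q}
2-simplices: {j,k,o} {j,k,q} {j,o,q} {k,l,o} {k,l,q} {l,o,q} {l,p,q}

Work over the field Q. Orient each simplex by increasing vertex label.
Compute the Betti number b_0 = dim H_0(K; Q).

b_0=2

n_0=7 n_1=12 n_2=7  [Q]
∂1: piv[jk,jo,jp,jq,kl] rk=5  ker:ko,kq,lo,lp,lq,oq,pq
∂2: piv[jko,jkq,joq,klo,klq,lpq] rk=6  ker:loq
b_0=(7−0)−5=2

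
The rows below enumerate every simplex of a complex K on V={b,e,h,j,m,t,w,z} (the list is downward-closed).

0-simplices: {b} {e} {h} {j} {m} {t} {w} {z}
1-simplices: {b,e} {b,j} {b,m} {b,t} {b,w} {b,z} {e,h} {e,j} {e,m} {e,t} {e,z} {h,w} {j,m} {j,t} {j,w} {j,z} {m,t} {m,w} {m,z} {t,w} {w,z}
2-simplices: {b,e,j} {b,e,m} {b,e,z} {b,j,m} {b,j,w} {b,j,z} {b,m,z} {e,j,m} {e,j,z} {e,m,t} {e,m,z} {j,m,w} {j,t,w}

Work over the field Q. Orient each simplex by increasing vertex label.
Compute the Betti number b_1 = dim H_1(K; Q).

b_1=4

n_0=8 n_1=21 n_2=13  [Q]
∂1: piv[be,bj,bm,bt,bw,bz,eh] rk=7  ker:ej,em,et,ez,hw,jm,jt,jw,jz,mt,mw,mz,tw,wz
∂2: piv[bej,bem,bez,bjm,bjw,bjz,bmz,emt,jmw,jtw] rk=10  ker:ejm,ejz,emz
b_1=(21−7)−10=4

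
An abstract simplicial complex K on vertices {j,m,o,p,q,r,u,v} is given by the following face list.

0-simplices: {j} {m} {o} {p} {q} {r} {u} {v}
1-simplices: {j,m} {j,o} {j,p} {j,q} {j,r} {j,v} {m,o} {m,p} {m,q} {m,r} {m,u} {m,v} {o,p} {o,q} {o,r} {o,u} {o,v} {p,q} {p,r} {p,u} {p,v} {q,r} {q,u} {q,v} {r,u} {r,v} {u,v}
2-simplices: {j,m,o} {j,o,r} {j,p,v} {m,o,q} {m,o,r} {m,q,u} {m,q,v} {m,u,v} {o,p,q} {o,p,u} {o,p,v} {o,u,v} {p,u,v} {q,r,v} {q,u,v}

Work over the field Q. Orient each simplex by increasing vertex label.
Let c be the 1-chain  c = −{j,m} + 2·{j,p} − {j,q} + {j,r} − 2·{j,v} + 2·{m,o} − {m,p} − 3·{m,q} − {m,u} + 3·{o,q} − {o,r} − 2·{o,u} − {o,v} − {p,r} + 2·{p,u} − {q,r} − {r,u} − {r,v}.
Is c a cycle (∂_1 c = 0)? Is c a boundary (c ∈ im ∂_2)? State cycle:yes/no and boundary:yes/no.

n_0=8 n_1=27 n_2=15  [Q]
∂1: piv[jm,jo,jp,jq,jr,jv,mu] rk=7  ker:mo,mp,mq,mr,mv,op,oq,or,ou,ov,pq,pr,pu,pv,qr,qu,qv,ru,rv,uv
∂2: piv[jmo,jor,jpv,moq,mor,mqu,mqv,muv,opq,opu,opv,ouv,qrv] rk=13  ker:puv,quv
∂1c = {j} + 2·{m} + 3·{o} − 2·{u} − 4·{v}

cycle:no boundary:no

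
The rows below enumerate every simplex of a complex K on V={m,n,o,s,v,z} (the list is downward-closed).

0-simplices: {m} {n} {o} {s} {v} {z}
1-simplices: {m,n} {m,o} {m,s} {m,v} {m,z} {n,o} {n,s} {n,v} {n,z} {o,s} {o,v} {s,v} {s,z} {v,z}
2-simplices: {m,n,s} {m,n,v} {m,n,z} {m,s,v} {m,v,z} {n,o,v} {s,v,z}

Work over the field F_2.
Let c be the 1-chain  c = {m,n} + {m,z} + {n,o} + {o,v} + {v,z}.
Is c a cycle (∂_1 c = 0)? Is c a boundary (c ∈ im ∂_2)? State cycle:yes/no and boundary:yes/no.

cycle:yes boundary:yes

n_0=6 n_1=14 n_2=7  [Z2]
∂1: piv[mn,mo,ms,mv,mz] rk=5  ker:no,ns,nv,nz,os,ov,sv,sz,vz
∂2: piv[mns,mnv,mnz,msv,mvz,nov,svz] rk=7
∂1c = 0
c vs im∂2: reduces to 0 ⇒ boundary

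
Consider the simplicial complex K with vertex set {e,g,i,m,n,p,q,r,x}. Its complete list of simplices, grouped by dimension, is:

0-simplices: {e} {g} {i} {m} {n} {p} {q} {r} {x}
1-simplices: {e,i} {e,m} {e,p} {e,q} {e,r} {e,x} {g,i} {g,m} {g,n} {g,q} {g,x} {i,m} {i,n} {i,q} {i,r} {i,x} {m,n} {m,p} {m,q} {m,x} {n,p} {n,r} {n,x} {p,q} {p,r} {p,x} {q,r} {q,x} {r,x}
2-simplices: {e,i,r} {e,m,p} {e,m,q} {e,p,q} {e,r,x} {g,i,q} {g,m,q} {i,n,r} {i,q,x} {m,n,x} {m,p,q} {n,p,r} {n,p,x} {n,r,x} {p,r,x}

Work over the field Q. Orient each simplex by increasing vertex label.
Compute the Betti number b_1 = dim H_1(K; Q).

n_0=9 n_1=29 n_2=15  [Q]
∂1: piv[ei,em,ep,eq,er,ex,gi,gn] rk=8  ker:gm,gq,gx,im,in,iq,ir,ix,mn,mp,mq,mx,np,nr,nx,pq,pr,px,qr,qx,rx
∂2: piv[eir,emp,emq,epq,erx,giq,gmq,inr,iqx,mnx,npr,npx,nrx] rk=13  ker:mpq,prx
b_1=(29−8)−13=8

b_1=8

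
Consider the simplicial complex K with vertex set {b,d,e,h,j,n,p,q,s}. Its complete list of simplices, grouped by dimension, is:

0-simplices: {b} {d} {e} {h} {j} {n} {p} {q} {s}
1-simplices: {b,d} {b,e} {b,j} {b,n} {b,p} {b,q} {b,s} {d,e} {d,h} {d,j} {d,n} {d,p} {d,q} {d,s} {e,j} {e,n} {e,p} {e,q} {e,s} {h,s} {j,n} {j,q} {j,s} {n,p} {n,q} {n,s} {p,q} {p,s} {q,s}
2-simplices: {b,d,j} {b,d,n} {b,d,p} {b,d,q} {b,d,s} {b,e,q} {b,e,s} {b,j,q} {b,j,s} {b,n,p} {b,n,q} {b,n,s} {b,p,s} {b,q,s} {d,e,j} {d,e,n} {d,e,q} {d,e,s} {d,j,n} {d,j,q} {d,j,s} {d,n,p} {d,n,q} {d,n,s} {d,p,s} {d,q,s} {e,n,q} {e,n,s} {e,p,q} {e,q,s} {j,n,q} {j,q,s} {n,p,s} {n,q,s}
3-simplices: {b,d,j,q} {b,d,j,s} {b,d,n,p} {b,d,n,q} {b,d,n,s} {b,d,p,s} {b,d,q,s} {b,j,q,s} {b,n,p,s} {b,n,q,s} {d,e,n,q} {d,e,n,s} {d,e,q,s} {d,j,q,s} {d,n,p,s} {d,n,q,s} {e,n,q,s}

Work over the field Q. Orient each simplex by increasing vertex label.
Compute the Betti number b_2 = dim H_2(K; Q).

b_2=2

n_0=9 n_1=29 n_2=34 n_3=17  [Q]
∂1: piv[bd,be,bj,bn,bp,bq,bs,dh] rk=8  ker:de,dj,dn,dp,dq,ds,ej,en,ep,eq,es,hs,jn,jq,js,np,nq,ns,pq,ps,qs
∂2: piv[bdj,bdn,bdp,bdq,bds,beq,bes,bjq,bjs,bnp,bnq,bns,bps,bqs,dej,den,deq,djn,epq] rk=19  ker:des,djq,djs,dnp,dnq,dns,dps,dqs,enq,ens,eqs,jnq,jqs,nps,nqs
∂3: piv[bdjq,bdjs,bdnp,bdnq,bdns,bdps,bdqs,bjqs,bnps,bnqs,denq,dens,deqs] rk=13  ker:djqs,dnps,dnqs,enqs
b_2=(34−19)−13=2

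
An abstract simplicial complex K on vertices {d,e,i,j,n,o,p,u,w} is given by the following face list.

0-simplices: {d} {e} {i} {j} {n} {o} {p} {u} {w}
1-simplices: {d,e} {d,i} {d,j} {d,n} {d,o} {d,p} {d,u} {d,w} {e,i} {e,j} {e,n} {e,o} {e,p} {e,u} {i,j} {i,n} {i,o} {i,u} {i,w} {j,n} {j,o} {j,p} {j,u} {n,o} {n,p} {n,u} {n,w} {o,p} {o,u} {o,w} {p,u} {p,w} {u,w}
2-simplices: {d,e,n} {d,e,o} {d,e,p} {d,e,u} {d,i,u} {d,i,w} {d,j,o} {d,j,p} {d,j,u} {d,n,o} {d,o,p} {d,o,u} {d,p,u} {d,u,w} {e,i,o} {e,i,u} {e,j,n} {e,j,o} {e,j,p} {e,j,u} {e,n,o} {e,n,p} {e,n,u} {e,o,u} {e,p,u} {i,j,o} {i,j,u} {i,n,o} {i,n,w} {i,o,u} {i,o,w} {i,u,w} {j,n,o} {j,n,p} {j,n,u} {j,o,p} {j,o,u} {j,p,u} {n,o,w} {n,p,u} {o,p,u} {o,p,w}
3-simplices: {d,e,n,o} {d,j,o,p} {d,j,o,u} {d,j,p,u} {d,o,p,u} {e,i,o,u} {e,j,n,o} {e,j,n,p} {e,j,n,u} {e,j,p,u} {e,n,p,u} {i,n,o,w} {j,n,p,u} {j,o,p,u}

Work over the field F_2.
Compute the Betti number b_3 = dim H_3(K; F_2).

n_0=9 n_1=33 n_2=42 n_3=14  [Z2]
∂1: piv[de,di,dj,dn,do,dp,du,dw] rk=8  ker:ei,ej,en,eo,ep,eu,ij,in,io,iu,iw,jn,jo,jp,ju,no,np,nu,nw,op,ou,ow,pu,pw,uw
∂2: piv[den,deo,dep,deu,diu,diw,djo,djp,dju,dno,dop,dou,dpu,duw,eio,eiu,ejn,ejo,enp,enu,ijo,ino,inw,iow,opw] rk=25  ker:ejp,eju,eno,eou,epu,iju,iou,iuw,jno,jnp,jnu,jop,jou,jpu,now,npu,opu
∂3: piv[deno,djop,djou,djpu,dopu,eiou,ejno,ejnp,ejnu,ejpu,enpu,inow] rk=12  ker:jnpu,jopu
b_3=(14−12)−0=2

b_3=2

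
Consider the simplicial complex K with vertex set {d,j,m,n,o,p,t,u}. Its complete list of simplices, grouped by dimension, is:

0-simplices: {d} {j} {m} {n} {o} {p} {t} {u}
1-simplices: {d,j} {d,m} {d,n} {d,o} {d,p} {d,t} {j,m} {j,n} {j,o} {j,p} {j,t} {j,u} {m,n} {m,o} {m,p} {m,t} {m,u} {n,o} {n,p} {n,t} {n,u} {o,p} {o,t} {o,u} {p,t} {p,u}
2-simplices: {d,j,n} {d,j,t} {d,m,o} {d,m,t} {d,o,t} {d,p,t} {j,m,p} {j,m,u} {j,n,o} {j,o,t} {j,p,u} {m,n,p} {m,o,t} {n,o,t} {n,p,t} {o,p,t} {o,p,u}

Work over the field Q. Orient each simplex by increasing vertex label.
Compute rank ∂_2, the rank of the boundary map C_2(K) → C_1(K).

n_0=8 n_1=26 n_2=17  [Q]
∂1: piv[dj,dm,dn,do,dp,dt,ju] rk=7  ker:jm,jn,jo,jp,jt,mn,mo,mp,mt,mu,no,np,nt,nu,op,ot,ou,pt,pu
∂2: piv[djn,djt,dmo,dmt,dot,dpt,jmp,jmu,jno,jot,jpu,mnp,not,npt,opt,opu] rk=16  ker:mot
rk∂_2=16

rank∂_2=16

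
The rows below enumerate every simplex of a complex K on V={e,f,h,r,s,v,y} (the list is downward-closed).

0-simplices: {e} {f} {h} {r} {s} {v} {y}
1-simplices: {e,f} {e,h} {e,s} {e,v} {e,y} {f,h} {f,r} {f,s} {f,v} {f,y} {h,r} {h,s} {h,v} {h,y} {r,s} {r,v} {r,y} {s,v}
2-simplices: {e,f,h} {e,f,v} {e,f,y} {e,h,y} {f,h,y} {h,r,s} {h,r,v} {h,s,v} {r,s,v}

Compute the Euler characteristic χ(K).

n_0=7 n_1=18 n_2=9
χ=+7−18+9=-2

χ(K)=-2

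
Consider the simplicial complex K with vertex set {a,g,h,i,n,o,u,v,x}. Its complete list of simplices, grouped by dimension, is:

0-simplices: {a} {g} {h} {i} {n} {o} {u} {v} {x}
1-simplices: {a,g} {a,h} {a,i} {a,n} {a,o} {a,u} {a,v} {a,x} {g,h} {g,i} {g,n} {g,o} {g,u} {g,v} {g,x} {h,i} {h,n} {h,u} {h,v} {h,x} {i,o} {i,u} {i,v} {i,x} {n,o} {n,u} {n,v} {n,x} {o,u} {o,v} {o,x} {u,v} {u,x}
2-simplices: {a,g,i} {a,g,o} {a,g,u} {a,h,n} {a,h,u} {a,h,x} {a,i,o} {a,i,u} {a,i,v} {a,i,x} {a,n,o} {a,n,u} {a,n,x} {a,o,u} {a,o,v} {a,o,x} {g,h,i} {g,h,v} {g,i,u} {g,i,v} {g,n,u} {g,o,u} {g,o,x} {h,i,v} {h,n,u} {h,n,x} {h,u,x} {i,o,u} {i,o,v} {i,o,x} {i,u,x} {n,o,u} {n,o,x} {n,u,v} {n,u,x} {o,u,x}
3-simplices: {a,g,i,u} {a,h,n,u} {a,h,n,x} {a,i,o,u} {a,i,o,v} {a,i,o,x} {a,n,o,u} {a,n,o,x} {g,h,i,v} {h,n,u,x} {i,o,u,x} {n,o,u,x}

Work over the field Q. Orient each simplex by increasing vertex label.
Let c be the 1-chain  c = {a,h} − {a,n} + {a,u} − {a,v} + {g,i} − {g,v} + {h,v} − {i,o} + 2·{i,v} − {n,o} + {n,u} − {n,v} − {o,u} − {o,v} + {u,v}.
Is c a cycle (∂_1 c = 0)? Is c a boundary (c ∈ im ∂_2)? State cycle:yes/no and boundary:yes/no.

n_0=9 n_1=33 n_2=36 n_3=12  [Q]
∂1: piv[ag,ah,ai,an,ao,au,av,ax] rk=8  ker:gh,gi,gn,go,gu,gv,gx,hi,hn,hu,hv,hx,io,iu,iv,ix,no,nu,nv,nx,ou,ov,ox,uv,ux
∂2: piv[agi,ago,agu,ahn,ahu,ahx,aio,aiu,aiv,aix,ano,anu,anx,aou,aov,aox,ghi,ghv,giv,gnu,gox,hux,nuv] rk=23  ker:giu,gou,hiv,hnu,hnx,iou,iov,iox,iux,nou,nox,nux,oux
∂3: piv[agiu,ahnu,ahnx,aiou,aiov,aiox,anou,anox,ghiv,hnux,ioux,noux] rk=12
∂1c = 0
c vs im∂2: residual ≠ 0 ⇒ not boundary

cycle:yes boundary:no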